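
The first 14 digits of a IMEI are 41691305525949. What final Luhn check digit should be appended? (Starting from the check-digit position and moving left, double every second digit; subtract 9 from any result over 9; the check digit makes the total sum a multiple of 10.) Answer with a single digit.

Partial digits right→left: 9 4 9 5 2 5 5 0 3 1 9 6 1 4
Double every second digit counting from the check-digit position (so the 1st, 3rd, 5th, ... of the partial from the right).
  doubled (with −9 where >9): 9 9 4 1 6 9 2 → sum 40
  kept as-is: 4 5 5 0 1 6 4 → sum 25
Total = 40 + 25 = 65.
Check digit = (10 − (65 mod 10)) mod 10 = 5.

5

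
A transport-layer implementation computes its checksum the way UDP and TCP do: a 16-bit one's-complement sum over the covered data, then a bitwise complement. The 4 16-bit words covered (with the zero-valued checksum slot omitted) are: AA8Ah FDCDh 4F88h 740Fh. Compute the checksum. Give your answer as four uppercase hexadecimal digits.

940F

One's-complement addition (fold any carry out of bit 15 back into bit 0):
  0xAA8A + 0xFDCD = 0x1A857 → wrap carry → 0xA858
  0xA858 + 0x4F88 = 0x0F7E0
  0xF7E0 + 0x740F = 0x16BEF → wrap carry → 0x6BF0
One's-complement sum = 0x6BF0.
Checksum = ~0x6BF0 & 0xFFFF = 0x940F.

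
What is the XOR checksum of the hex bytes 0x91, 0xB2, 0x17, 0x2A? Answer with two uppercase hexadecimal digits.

XOR the bytes together:
  start with 0x91
  0x91 ⊕ 0xB2 = 0x23
  0x23 ⊕ 0x17 = 0x34
  0x34 ⊕ 0x2A = 0x1E

1E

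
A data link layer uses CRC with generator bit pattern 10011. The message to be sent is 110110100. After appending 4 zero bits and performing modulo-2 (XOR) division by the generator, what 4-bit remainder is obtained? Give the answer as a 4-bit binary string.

Append 4 zeros: 1101101000000. Divide by 10011 (XOR where the leading bit is 1):
  pos 0: 11011 XOR 10011 = 01000
  pos 1: 10000 XOR 10011 = 00011
  pos 4: 11100 XOR 10011 = 01111
  pos 5: 11110 XOR 10011 = 01101
  pos 6: 11010 XOR 10011 = 01001
  pos 7: 10010 XOR 10011 = 00001
Remainder (last 4 bits) = 0010. This is the CRC / FCS.

0010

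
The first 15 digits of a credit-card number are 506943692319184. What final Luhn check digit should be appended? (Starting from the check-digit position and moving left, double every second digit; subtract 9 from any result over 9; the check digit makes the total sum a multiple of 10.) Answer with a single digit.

Partial digits right→left: 4 8 1 9 1 3 2 9 6 3 4 9 6 0 5
Double every second digit counting from the check-digit position (so the 1st, 3rd, 5th, ... of the partial from the right).
  doubled (with −9 where >9): 8 2 2 4 3 8 3 1 → sum 31
  kept as-is: 8 9 3 9 3 9 0 → sum 41
Total = 31 + 41 = 72.
Check digit = (10 − (72 mod 10)) mod 10 = 8.

8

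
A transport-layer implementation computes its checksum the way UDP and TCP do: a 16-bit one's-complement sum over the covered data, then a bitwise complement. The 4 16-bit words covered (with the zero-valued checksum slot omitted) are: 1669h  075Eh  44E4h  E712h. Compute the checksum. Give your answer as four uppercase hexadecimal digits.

B641

One's-complement addition (fold any carry out of bit 15 back into bit 0):
  0x1669 + 0x075E = 0x01DC7
  0x1DC7 + 0x44E4 = 0x062AB
  0x62AB + 0xE712 = 0x149BD → wrap carry → 0x49BE
One's-complement sum = 0x49BE.
Checksum = ~0x49BE & 0xFFFF = 0xB641.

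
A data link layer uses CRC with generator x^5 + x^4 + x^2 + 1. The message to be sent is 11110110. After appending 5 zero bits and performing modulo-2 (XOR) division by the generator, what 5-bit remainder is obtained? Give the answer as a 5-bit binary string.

Append 5 zeros: 1111011000000. Divide by 110101 (XOR where the leading bit is 1):
  pos 0: 111101 XOR 110101 = 001000
  pos 2: 100010 XOR 110101 = 010111
  pos 3: 101110 XOR 110101 = 011011
  pos 4: 110110 XOR 110101 = 000011
Remainder (last 5 bits) = 11000. This is the CRC / FCS.

11000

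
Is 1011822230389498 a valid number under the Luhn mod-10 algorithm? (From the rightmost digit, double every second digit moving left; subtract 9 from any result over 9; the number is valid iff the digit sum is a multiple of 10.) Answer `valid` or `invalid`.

valid

From the right, keep odd positions and double even positions (subtract 9 from any doubled value over 9):
  doubled (positions 2,4,...): 9 9 6 6 4 7 2 2 → sum 45
  kept (positions 1,3,...): 8 4 8 0 2 2 1 0 → sum 25
Total = 70.
70 mod 10 = 0, so the number is valid.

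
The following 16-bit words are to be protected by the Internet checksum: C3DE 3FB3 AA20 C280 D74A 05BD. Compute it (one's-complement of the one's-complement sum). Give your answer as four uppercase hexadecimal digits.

One's-complement addition (fold any carry out of bit 15 back into bit 0):
  0xC3DE + 0x3FB3 = 0x10391 → wrap carry → 0x0392
  0x0392 + 0xAA20 = 0x0ADB2
  0xADB2 + 0xC280 = 0x17032 → wrap carry → 0x7033
  0x7033 + 0xD74A = 0x1477D → wrap carry → 0x477E
  0x477E + 0x05BD = 0x04D3B
One's-complement sum = 0x4D3B.
Checksum = ~0x4D3B & 0xFFFF = 0xB2C4.

B2C4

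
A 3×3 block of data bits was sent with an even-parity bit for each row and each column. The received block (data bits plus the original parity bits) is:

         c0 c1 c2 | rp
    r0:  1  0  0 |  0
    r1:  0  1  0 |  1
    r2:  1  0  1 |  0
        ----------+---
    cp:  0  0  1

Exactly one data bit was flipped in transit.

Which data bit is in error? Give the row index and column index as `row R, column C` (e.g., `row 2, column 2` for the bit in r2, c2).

row 0, column 1

Recompute each row's even parity and compare to rp:
  r0: data parity 1, sent rp 0 → mismatch
  r1: data parity 1, sent rp 1 → ok
  r2: data parity 0, sent rp 0 → ok
Recompute each column's even parity and compare to cp:
  c0: data parity 0, sent cp 0 → ok
  c1: data parity 1, sent cp 0 → mismatch
  c2: data parity 1, sent cp 1 → ok
Exactly one row (r0) and one column (c1) fail → the flipped bit is at their intersection.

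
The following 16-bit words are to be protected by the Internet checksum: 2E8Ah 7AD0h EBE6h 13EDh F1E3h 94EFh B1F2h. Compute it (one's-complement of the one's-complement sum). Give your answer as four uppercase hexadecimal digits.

1E0B

One's-complement addition (fold any carry out of bit 15 back into bit 0):
  0x2E8A + 0x7AD0 = 0x0A95A
  0xA95A + 0xEBE6 = 0x19540 → wrap carry → 0x9541
  0x9541 + 0x13ED = 0x0A92E
  0xA92E + 0xF1E3 = 0x19B11 → wrap carry → 0x9B12
  0x9B12 + 0x94EF = 0x13001 → wrap carry → 0x3002
  0x3002 + 0xB1F2 = 0x0E1F4
One's-complement sum = 0xE1F4.
Checksum = ~0xE1F4 & 0xFFFF = 0x1E0B.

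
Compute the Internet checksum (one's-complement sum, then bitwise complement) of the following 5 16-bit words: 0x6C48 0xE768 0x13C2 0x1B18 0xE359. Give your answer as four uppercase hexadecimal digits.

One's-complement addition (fold any carry out of bit 15 back into bit 0):
  0x6C48 + 0xE768 = 0x153B0 → wrap carry → 0x53B1
  0x53B1 + 0x13C2 = 0x06773
  0x6773 + 0x1B18 = 0x0828B
  0x828B + 0xE359 = 0x165E4 → wrap carry → 0x65E5
One's-complement sum = 0x65E5.
Checksum = ~0x65E5 & 0xFFFF = 0x9A1A.

9A1A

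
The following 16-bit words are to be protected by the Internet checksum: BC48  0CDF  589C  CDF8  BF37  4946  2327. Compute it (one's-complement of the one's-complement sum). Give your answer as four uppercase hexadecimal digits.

One's-complement addition (fold any carry out of bit 15 back into bit 0):
  0xBC48 + 0x0CDF = 0x0C927
  0xC927 + 0x589C = 0x121C3 → wrap carry → 0x21C4
  0x21C4 + 0xCDF8 = 0x0EFBC
  0xEFBC + 0xBF37 = 0x1AEF3 → wrap carry → 0xAEF4
  0xAEF4 + 0x4946 = 0x0F83A
  0xF83A + 0x2327 = 0x11B61 → wrap carry → 0x1B62
One's-complement sum = 0x1B62.
Checksum = ~0x1B62 & 0xFFFF = 0xE49D.

E49D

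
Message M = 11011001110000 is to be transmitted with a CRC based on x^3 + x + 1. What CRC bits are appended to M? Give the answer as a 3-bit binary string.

Append 3 zeros: 11011001110000000. Divide by 1011 (XOR where the leading bit is 1):
  pos 0: 1101 XOR 1011 = 0110
  pos 1: 1101 XOR 1011 = 0110
  pos 2: 1100 XOR 1011 = 0111
  pos 3: 1110 XOR 1011 = 0101
  pos 4: 1011 XOR 1011 = 0000
  pos 8: 1100 XOR 1011 = 0111
  pos 9: 1110 XOR 1011 = 0101
  pos 10: 1010 XOR 1011 = 0001
  pos 13: 1000 XOR 1011 = 0011
Remainder (last 3 bits) = 011. This is the CRC / FCS.

011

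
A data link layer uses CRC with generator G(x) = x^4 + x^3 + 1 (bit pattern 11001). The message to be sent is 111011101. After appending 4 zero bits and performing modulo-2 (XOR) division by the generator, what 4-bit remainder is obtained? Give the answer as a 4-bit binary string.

1011

Append 4 zeros: 1110111010000. Divide by 11001 (XOR where the leading bit is 1):
  pos 0: 11101 XOR 11001 = 00100
  pos 2: 10011 XOR 11001 = 01010
  pos 3: 10100 XOR 11001 = 01101
  pos 4: 11011 XOR 11001 = 00010
  pos 7: 10000 XOR 11001 = 01001
  pos 8: 10010 XOR 11001 = 01011
Remainder (last 4 bits) = 1011. This is the CRC / FCS.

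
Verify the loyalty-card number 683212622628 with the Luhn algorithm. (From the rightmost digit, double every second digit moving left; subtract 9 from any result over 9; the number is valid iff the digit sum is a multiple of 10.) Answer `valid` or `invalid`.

valid

From the right, keep odd positions and double even positions (subtract 9 from any doubled value over 9):
  doubled (positions 2,4,...): 4 4 3 2 6 3 → sum 22
  kept (positions 1,3,...): 8 6 2 2 2 8 → sum 28
Total = 50.
50 mod 10 = 0, so the number is valid.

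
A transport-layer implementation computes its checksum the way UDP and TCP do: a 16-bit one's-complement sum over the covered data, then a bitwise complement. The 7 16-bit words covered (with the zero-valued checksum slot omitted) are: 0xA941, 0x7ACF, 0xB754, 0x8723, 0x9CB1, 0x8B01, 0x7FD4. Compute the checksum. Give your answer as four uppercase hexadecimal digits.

F5EE

One's-complement addition (fold any carry out of bit 15 back into bit 0):
  0xA941 + 0x7ACF = 0x12410 → wrap carry → 0x2411
  0x2411 + 0xB754 = 0x0DB65
  0xDB65 + 0x8723 = 0x16288 → wrap carry → 0x6289
  0x6289 + 0x9CB1 = 0x0FF3A
  0xFF3A + 0x8B01 = 0x18A3B → wrap carry → 0x8A3C
  0x8A3C + 0x7FD4 = 0x10A10 → wrap carry → 0x0A11
One's-complement sum = 0x0A11.
Checksum = ~0x0A11 & 0xFFFF = 0xF5EE.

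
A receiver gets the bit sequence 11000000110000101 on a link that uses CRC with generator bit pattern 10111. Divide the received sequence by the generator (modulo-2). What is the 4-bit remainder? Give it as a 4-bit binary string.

0000

Modulo-2 division of 11000000110000101 by 10111:
  pos 0: 11000 XOR 10111 = 01111
  pos 1: 11110 XOR 10111 = 01001
  pos 2: 10010 XOR 10111 = 00101
  pos 4: 10101 XOR 10111 = 00010
  pos 7: 10100 XOR 10111 = 00011
  pos 10: 11001 XOR 10111 = 01110
  pos 11: 11100 XOR 10111 = 01011
  pos 12: 10111 XOR 10111 = 00000
Remainder = 0000 (zero — the frame passes the CRC check).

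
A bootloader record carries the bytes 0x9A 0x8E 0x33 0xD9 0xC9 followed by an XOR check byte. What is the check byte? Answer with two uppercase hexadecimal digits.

37

XOR the bytes together:
  start with 0x9A
  0x9A ⊕ 0x8E = 0x14
  0x14 ⊕ 0x33 = 0x27
  0x27 ⊕ 0xD9 = 0xFE
  0xFE ⊕ 0xC9 = 0x37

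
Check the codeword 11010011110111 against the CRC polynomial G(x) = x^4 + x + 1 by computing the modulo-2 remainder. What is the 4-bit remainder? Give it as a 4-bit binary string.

0000

Modulo-2 division of 11010011110111 by 10011:
  pos 0: 11010 XOR 10011 = 01001
  pos 1: 10010 XOR 10011 = 00001
  pos 5: 11111 XOR 10011 = 01100
  pos 6: 11000 XOR 10011 = 01011
  pos 7: 10111 XOR 10011 = 00100
  pos 9: 10011 XOR 10011 = 00000
Remainder = 0000 (zero — the frame passes the CRC check).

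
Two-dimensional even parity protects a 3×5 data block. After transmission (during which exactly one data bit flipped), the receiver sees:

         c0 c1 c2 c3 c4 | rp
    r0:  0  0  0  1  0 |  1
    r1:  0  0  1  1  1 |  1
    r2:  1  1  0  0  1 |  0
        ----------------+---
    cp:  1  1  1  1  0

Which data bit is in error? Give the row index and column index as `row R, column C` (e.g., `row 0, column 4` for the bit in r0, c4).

Recompute each row's even parity and compare to rp:
  r0: data parity 1, sent rp 1 → ok
  r1: data parity 1, sent rp 1 → ok
  r2: data parity 1, sent rp 0 → mismatch
Recompute each column's even parity and compare to cp:
  c0: data parity 1, sent cp 1 → ok
  c1: data parity 1, sent cp 1 → ok
  c2: data parity 1, sent cp 1 → ok
  c3: data parity 0, sent cp 1 → mismatch
  c4: data parity 0, sent cp 0 → ok
Exactly one row (r2) and one column (c3) fail → the flipped bit is at their intersection.

row 2, column 3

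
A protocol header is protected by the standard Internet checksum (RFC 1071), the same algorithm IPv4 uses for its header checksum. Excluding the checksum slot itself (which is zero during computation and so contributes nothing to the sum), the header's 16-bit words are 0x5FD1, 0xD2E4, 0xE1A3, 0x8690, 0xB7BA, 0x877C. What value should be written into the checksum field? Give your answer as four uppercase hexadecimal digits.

25DE

One's-complement addition (fold any carry out of bit 15 back into bit 0):
  0x5FD1 + 0xD2E4 = 0x132B5 → wrap carry → 0x32B6
  0x32B6 + 0xE1A3 = 0x11459 → wrap carry → 0x145A
  0x145A + 0x8690 = 0x09AEA
  0x9AEA + 0xB7BA = 0x152A4 → wrap carry → 0x52A5
  0x52A5 + 0x877C = 0x0DA21
One's-complement sum = 0xDA21.
Checksum = ~0xDA21 & 0xFFFF = 0x25DE.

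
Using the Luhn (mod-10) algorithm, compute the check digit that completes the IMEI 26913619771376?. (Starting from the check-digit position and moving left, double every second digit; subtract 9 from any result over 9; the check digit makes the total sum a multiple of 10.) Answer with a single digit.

Partial digits right→left: 6 7 3 1 7 7 9 1 6 3 1 9 6 2
Double every second digit counting from the check-digit position (so the 1st, 3rd, 5th, ... of the partial from the right).
  doubled (with −9 where >9): 3 6 5 9 3 2 3 → sum 31
  kept as-is: 7 1 7 1 3 9 2 → sum 30
Total = 31 + 30 = 61.
Check digit = (10 − (61 mod 10)) mod 10 = 9.

9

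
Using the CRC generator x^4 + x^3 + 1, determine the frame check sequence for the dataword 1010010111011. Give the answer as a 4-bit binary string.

1101

Append 4 zeros: 10100101110110000. Divide by 11001 (XOR where the leading bit is 1):
  pos 0: 10100 XOR 11001 = 01101
  pos 1: 11011 XOR 11001 = 00010
  pos 4: 10011 XOR 11001 = 01010
  pos 5: 10101 XOR 11001 = 01100
  pos 6: 11000 XOR 11001 = 00001
  pos 10: 11100 XOR 11001 = 00101
  pos 12: 10100 XOR 11001 = 01101
Remainder (last 4 bits) = 1101. This is the CRC / FCS.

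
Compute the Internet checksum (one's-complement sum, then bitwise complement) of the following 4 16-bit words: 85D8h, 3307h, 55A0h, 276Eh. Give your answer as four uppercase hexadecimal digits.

CA11

One's-complement addition (fold any carry out of bit 15 back into bit 0):
  0x85D8 + 0x3307 = 0x0B8DF
  0xB8DF + 0x55A0 = 0x10E7F → wrap carry → 0x0E80
  0x0E80 + 0x276E = 0x035EE
One's-complement sum = 0x35EE.
Checksum = ~0x35EE & 0xFFFF = 0xCA11.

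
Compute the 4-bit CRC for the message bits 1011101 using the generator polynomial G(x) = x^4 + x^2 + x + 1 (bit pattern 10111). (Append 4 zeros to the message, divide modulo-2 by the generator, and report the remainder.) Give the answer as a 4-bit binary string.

0111

Append 4 zeros: 10111010000. Divide by 10111 (XOR where the leading bit is 1):
  pos 0: 10111 XOR 10111 = 00000
  pos 6: 10000 XOR 10111 = 00111
Remainder (last 4 bits) = 0111. This is the CRC / FCS.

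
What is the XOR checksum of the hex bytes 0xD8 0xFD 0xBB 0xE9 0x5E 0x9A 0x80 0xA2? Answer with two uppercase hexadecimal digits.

91

XOR the bytes together:
  start with 0xD8
  0xD8 ⊕ 0xFD = 0x25
  0x25 ⊕ 0xBB = 0x9E
  0x9E ⊕ 0xE9 = 0x77
  0x77 ⊕ 0x5E = 0x29
  0x29 ⊕ 0x9A = 0xB3
  0xB3 ⊕ 0x80 = 0x33
  0x33 ⊕ 0xA2 = 0x91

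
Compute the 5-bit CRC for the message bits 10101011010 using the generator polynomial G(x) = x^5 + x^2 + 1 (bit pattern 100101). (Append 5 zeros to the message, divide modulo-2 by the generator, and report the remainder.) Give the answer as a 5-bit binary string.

Append 5 zeros: 1010101101000000. Divide by 100101 (XOR where the leading bit is 1):
  pos 0: 101010 XOR 100101 = 001111
  pos 2: 111111 XOR 100101 = 011010
  pos 3: 110100 XOR 100101 = 010001
  pos 4: 100011 XOR 100101 = 000110
  pos 7: 110000 XOR 100101 = 010101
  pos 8: 101010 XOR 100101 = 001111
  pos 10: 111100 XOR 100101 = 011001
Remainder (last 5 bits) = 11001. This is the CRC / FCS.

11001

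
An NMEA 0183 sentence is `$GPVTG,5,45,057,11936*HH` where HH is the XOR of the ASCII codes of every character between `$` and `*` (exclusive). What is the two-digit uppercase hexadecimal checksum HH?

XOR the ASCII codes of the payload characters:
  'G' = 0x47 → acc = 0x47
  'P' = 0x50 → acc = 0x17
  'V' = 0x56 → acc = 0x41
  'T' = 0x54 → acc = 0x15
  'G' = 0x47 → acc = 0x52
  ',' = 0x2C → acc = 0x7E
  '5' = 0x35 → acc = 0x4B
  ',' = 0x2C → acc = 0x67
  '4' = 0x34 → acc = 0x53
  '5' = 0x35 → acc = 0x66
  ',' = 0x2C → acc = 0x4A
  '0' = 0x30 → acc = 0x7A
  '5' = 0x35 → acc = 0x4F
  '7' = 0x37 → acc = 0x78
  ',' = 0x2C → acc = 0x54
  '1' = 0x31 → acc = 0x65
  '1' = 0x31 → acc = 0x54
  '9' = 0x39 → acc = 0x6D
  '3' = 0x33 → acc = 0x5E
  '6' = 0x36 → acc = 0x68
Checksum = 0x68.

68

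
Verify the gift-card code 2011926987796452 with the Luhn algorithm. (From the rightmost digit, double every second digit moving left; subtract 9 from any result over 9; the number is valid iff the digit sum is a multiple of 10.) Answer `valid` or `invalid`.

From the right, keep odd positions and double even positions (subtract 9 from any doubled value over 9):
  doubled (positions 2,4,...): 1 3 5 7 3 9 2 4 → sum 34
  kept (positions 1,3,...): 2 4 9 7 9 2 1 0 → sum 34
Total = 68.
68 mod 10 = 8, so the number is invalid.

invalid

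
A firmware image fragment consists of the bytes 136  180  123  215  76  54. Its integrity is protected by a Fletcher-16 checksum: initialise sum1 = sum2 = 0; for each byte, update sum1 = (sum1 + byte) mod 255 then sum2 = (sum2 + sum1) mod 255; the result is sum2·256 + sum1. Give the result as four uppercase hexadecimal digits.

FE13

Running sums (mod 255):
  after byte 0 (136): sum1=136, sum2=136
  after byte 1 (180): sum1=61, sum2=197
  after byte 2 (123): sum1=184, sum2=126
  after byte 3 (215): sum1=144, sum2=15
  after byte 4 (76): sum1=220, sum2=235
  after byte 5 (54): sum1=19, sum2=254
Checksum = sum2·256 + sum1 = 254·256 + 19 = 65043 = 0xFE13.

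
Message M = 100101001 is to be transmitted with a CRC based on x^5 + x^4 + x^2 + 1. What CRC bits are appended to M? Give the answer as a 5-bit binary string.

Append 5 zeros: 10010100100000. Divide by 110101 (XOR where the leading bit is 1):
  pos 0: 100101 XOR 110101 = 010000
  pos 1: 100000 XOR 110101 = 010101
  pos 2: 101010 XOR 110101 = 011111
  pos 3: 111111 XOR 110101 = 001010
  pos 5: 101000 XOR 110101 = 011101
  pos 6: 111010 XOR 110101 = 001111
  pos 8: 111100 XOR 110101 = 001001
Remainder (last 5 bits) = 01001. This is the CRC / FCS.

01001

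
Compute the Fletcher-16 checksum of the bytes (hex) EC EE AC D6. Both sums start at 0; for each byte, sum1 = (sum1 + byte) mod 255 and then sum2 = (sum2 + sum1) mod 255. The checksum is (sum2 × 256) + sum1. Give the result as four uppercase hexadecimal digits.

B05F

Running sums (mod 255):
  after byte 0 (EC): sum1=236, sum2=236
  after byte 1 (EE): sum1=219, sum2=200
  after byte 2 (AC): sum1=136, sum2=81
  after byte 3 (D6): sum1=95, sum2=176
Checksum = sum2·256 + sum1 = 176·256 + 95 = 45151 = 0xB05F.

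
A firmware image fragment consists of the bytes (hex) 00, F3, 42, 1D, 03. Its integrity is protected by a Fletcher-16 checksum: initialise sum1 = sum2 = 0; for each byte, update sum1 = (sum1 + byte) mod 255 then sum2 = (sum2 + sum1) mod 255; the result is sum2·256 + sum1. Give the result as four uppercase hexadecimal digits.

D356

Running sums (mod 255):
  after byte 0 (00): sum1=0, sum2=0
  after byte 1 (F3): sum1=243, sum2=243
  after byte 2 (42): sum1=54, sum2=42
  after byte 3 (1D): sum1=83, sum2=125
  after byte 4 (03): sum1=86, sum2=211
Checksum = sum2·256 + sum1 = 211·256 + 86 = 54102 = 0xD356.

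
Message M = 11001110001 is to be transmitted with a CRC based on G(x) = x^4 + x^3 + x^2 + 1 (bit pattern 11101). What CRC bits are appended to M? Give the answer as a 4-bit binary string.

Append 4 zeros: 110011100010000. Divide by 11101 (XOR where the leading bit is 1):
  pos 0: 11001 XOR 11101 = 00100
  pos 2: 10011 XOR 11101 = 01110
  pos 3: 11100 XOR 11101 = 00001
  pos 7: 10010 XOR 11101 = 01111
  pos 8: 11110 XOR 11101 = 00011
Remainder (last 4 bits) = 1100. This is the CRC / FCS.

1100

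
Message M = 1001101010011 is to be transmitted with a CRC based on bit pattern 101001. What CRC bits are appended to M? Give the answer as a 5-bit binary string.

Append 5 zeros: 100110101001100000. Divide by 101001 (XOR where the leading bit is 1):
  pos 0: 100110 XOR 101001 = 001111
  pos 2: 111110 XOR 101001 = 010111
  pos 3: 101111 XOR 101001 = 000110
  pos 6: 110001 XOR 101001 = 011000
  pos 7: 110001 XOR 101001 = 011000
  pos 8: 110000 XOR 101001 = 011001
  pos 9: 110010 XOR 101001 = 011011
  pos 10: 110110 XOR 101001 = 011111
  pos 11: 111110 XOR 101001 = 010111
  pos 12: 101110 XOR 101001 = 000111
Remainder (last 5 bits) = 00111. This is the CRC / FCS.

00111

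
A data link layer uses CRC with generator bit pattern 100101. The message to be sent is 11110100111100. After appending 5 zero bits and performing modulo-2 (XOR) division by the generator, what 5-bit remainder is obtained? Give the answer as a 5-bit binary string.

Append 5 zeros: 1111010011110000000. Divide by 100101 (XOR where the leading bit is 1):
  pos 0: 111101 XOR 100101 = 011000
  pos 1: 110000 XOR 100101 = 010101
  pos 2: 101010 XOR 100101 = 001111
  pos 4: 111111 XOR 100101 = 011010
  pos 5: 110101 XOR 100101 = 010000
  pos 6: 100001 XOR 100101 = 000100
  pos 9: 100000 XOR 100101 = 000101
  pos 12: 101000 XOR 100101 = 001101
Remainder (last 5 bits) = 11010. This is the CRC / FCS.

11010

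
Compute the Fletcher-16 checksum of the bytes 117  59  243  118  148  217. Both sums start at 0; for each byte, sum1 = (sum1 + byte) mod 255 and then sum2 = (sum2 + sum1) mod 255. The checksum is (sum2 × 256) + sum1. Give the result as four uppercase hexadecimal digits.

Running sums (mod 255):
  after byte 0 (117): sum1=117, sum2=117
  after byte 1 (59): sum1=176, sum2=38
  after byte 2 (243): sum1=164, sum2=202
  after byte 3 (118): sum1=27, sum2=229
  after byte 4 (148): sum1=175, sum2=149
  after byte 5 (217): sum1=137, sum2=31
Checksum = sum2·256 + sum1 = 31·256 + 137 = 8073 = 0x1F89.

1F89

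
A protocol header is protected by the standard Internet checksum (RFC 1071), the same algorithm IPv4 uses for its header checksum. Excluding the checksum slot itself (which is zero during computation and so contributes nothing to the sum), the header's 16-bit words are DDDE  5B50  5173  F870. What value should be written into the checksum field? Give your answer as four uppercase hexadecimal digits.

One's-complement addition (fold any carry out of bit 15 back into bit 0):
  0xDDDE + 0x5B50 = 0x1392E → wrap carry → 0x392F
  0x392F + 0x5173 = 0x08AA2
  0x8AA2 + 0xF870 = 0x18312 → wrap carry → 0x8313
One's-complement sum = 0x8313.
Checksum = ~0x8313 & 0xFFFF = 0x7CEC.

7CEC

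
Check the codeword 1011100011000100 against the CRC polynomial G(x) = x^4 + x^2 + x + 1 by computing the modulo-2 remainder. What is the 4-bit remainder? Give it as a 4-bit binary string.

Modulo-2 division of 1011100011000100 by 10111:
  pos 0: 10111 XOR 10111 = 00000
  pos 8: 11000 XOR 10111 = 01111
  pos 9: 11111 XOR 10111 = 01000
  pos 10: 10000 XOR 10111 = 00111
Remainder = 1110 (nonzero — an error is detected).

1110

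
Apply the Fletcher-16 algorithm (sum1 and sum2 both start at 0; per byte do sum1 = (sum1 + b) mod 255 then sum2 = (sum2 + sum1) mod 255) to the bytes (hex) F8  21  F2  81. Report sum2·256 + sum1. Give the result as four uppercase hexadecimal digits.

AE8E

Running sums (mod 255):
  after byte 0 (F8): sum1=248, sum2=248
  after byte 1 (21): sum1=26, sum2=19
  after byte 2 (F2): sum1=13, sum2=32
  after byte 3 (81): sum1=142, sum2=174
Checksum = sum2·256 + sum1 = 174·256 + 142 = 44686 = 0xAE8E.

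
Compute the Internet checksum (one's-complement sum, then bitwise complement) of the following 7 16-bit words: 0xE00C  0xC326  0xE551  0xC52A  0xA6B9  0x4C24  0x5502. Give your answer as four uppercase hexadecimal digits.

6A6F

One's-complement addition (fold any carry out of bit 15 back into bit 0):
  0xE00C + 0xC326 = 0x1A332 → wrap carry → 0xA333
  0xA333 + 0xE551 = 0x18884 → wrap carry → 0x8885
  0x8885 + 0xC52A = 0x14DAF → wrap carry → 0x4DB0
  0x4DB0 + 0xA6B9 = 0x0F469
  0xF469 + 0x4C24 = 0x1408D → wrap carry → 0x408E
  0x408E + 0x5502 = 0x09590
One's-complement sum = 0x9590.
Checksum = ~0x9590 & 0xFFFF = 0x6A6F.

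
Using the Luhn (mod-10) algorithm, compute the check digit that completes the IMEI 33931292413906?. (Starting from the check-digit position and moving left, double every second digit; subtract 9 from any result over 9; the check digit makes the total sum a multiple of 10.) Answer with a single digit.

Partial digits right→left: 6 0 9 3 1 4 2 9 2 1 3 9 3 3
Double every second digit counting from the check-digit position (so the 1st, 3rd, 5th, ... of the partial from the right).
  doubled (with −9 where >9): 3 9 2 4 4 6 6 → sum 34
  kept as-is: 0 3 4 9 1 9 3 → sum 29
Total = 34 + 29 = 63.
Check digit = (10 − (63 mod 10)) mod 10 = 7.

7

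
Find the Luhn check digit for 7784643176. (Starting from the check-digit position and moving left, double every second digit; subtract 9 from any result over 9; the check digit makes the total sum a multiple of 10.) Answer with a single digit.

3

Partial digits right→left: 6 7 1 3 4 6 4 8 7 7
Double every second digit counting from the check-digit position (so the 1st, 3rd, 5th, ... of the partial from the right).
  doubled (with −9 where >9): 3 2 8 8 5 → sum 26
  kept as-is: 7 3 6 8 7 → sum 31
Total = 26 + 31 = 57.
Check digit = (10 − (57 mod 10)) mod 10 = 3.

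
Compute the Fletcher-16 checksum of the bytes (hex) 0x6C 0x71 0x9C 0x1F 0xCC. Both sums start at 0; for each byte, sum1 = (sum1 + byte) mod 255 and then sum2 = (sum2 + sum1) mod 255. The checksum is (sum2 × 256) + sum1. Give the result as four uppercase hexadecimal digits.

Running sums (mod 255):
  after byte 0 (0x6C): sum1=108, sum2=108
  after byte 1 (0x71): sum1=221, sum2=74
  after byte 2 (0x9C): sum1=122, sum2=196
  after byte 3 (0x1F): sum1=153, sum2=94
  after byte 4 (0xCC): sum1=102, sum2=196
Checksum = sum2·256 + sum1 = 196·256 + 102 = 50278 = 0xC466.

C466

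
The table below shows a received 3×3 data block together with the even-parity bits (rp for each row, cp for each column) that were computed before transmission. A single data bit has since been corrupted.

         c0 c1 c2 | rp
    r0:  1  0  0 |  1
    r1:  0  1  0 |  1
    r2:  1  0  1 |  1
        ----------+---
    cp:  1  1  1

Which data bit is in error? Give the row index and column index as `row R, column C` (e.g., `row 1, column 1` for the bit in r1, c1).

Recompute each row's even parity and compare to rp:
  r0: data parity 1, sent rp 1 → ok
  r1: data parity 1, sent rp 1 → ok
  r2: data parity 0, sent rp 1 → mismatch
Recompute each column's even parity and compare to cp:
  c0: data parity 0, sent cp 1 → mismatch
  c1: data parity 1, sent cp 1 → ok
  c2: data parity 1, sent cp 1 → ok
Exactly one row (r2) and one column (c0) fail → the flipped bit is at their intersection.

row 2, column 0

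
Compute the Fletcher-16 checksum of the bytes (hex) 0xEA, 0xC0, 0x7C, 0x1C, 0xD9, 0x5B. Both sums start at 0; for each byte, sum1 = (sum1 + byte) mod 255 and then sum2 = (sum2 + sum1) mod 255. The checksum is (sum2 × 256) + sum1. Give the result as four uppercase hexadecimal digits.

Running sums (mod 255):
  after byte 0 (0xEA): sum1=234, sum2=234
  after byte 1 (0xC0): sum1=171, sum2=150
  after byte 2 (0x7C): sum1=40, sum2=190
  after byte 3 (0x1C): sum1=68, sum2=3
  after byte 4 (0xD9): sum1=30, sum2=33
  after byte 5 (0x5B): sum1=121, sum2=154
Checksum = sum2·256 + sum1 = 154·256 + 121 = 39545 = 0x9A79.

9A79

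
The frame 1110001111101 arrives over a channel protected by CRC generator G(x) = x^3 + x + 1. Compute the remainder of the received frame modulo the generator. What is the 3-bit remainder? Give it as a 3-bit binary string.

Modulo-2 division of 1110001111101 by 1011:
  pos 0: 1110 XOR 1011 = 0101
  pos 1: 1010 XOR 1011 = 0001
  pos 4: 1011 XOR 1011 = 0000
  pos 8: 1110 XOR 1011 = 0101
  pos 9: 1011 XOR 1011 = 0000
Remainder = 000 (zero — the frame passes the CRC check).

000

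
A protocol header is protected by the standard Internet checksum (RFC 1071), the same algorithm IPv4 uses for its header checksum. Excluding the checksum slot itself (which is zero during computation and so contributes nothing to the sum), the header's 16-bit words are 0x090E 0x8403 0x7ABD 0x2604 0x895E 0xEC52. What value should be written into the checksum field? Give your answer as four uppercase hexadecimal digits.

5C7B

One's-complement addition (fold any carry out of bit 15 back into bit 0):
  0x090E + 0x8403 = 0x08D11
  0x8D11 + 0x7ABD = 0x107CE → wrap carry → 0x07CF
  0x07CF + 0x2604 = 0x02DD3
  0x2DD3 + 0x895E = 0x0B731
  0xB731 + 0xEC52 = 0x1A383 → wrap carry → 0xA384
One's-complement sum = 0xA384.
Checksum = ~0xA384 & 0xFFFF = 0x5C7B.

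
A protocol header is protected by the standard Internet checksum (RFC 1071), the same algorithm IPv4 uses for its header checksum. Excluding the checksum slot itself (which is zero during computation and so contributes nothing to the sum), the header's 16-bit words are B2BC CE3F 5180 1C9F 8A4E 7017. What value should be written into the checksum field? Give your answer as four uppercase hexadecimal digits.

167E

One's-complement addition (fold any carry out of bit 15 back into bit 0):
  0xB2BC + 0xCE3F = 0x180FB → wrap carry → 0x80FC
  0x80FC + 0x5180 = 0x0D27C
  0xD27C + 0x1C9F = 0x0EF1B
  0xEF1B + 0x8A4E = 0x17969 → wrap carry → 0x796A
  0x796A + 0x7017 = 0x0E981
One's-complement sum = 0xE981.
Checksum = ~0xE981 & 0xFFFF = 0x167E.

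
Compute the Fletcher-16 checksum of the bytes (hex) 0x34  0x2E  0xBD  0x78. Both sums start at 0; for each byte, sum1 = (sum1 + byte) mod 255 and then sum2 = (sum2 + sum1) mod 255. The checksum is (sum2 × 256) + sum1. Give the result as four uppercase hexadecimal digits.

4F98

Running sums (mod 255):
  after byte 0 (0x34): sum1=52, sum2=52
  after byte 1 (0x2E): sum1=98, sum2=150
  after byte 2 (0xBD): sum1=32, sum2=182
  after byte 3 (0x78): sum1=152, sum2=79
Checksum = sum2·256 + sum1 = 79·256 + 152 = 20376 = 0x4F98.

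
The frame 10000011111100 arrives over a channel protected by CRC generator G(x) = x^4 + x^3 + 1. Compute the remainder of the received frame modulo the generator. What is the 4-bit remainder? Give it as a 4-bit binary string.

0000

Modulo-2 division of 10000011111100 by 11001:
  pos 0: 10000 XOR 11001 = 01001
  pos 1: 10010 XOR 11001 = 01011
  pos 2: 10111 XOR 11001 = 01110
  pos 3: 11101 XOR 11001 = 00100
  pos 5: 10011 XOR 11001 = 01010
  pos 6: 10101 XOR 11001 = 01100
  pos 7: 11001 XOR 11001 = 00000
Remainder = 0000 (zero — the frame passes the CRC check).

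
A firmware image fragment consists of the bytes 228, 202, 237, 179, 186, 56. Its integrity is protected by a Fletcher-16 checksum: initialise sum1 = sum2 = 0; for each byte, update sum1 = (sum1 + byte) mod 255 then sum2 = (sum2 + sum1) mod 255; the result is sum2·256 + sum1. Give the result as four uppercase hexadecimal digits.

D344

Running sums (mod 255):
  after byte 0 (228): sum1=228, sum2=228
  after byte 1 (202): sum1=175, sum2=148
  after byte 2 (237): sum1=157, sum2=50
  after byte 3 (179): sum1=81, sum2=131
  after byte 4 (186): sum1=12, sum2=143
  after byte 5 (56): sum1=68, sum2=211
Checksum = sum2·256 + sum1 = 211·256 + 68 = 54084 = 0xD344.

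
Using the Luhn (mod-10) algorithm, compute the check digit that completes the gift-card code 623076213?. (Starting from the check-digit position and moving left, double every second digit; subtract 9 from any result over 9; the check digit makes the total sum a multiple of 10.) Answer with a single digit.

Partial digits right→left: 3 1 2 6 7 0 3 2 6
Double every second digit counting from the check-digit position (so the 1st, 3rd, 5th, ... of the partial from the right).
  doubled (with −9 where >9): 6 4 5 6 3 → sum 24
  kept as-is: 1 6 0 2 → sum 9
Total = 24 + 9 = 33.
Check digit = (10 − (33 mod 10)) mod 10 = 7.

7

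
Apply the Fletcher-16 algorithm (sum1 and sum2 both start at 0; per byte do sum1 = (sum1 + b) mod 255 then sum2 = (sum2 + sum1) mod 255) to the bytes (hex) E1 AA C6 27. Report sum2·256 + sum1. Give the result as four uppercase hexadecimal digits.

Running sums (mod 255):
  after byte 0 (E1): sum1=225, sum2=225
  after byte 1 (AA): sum1=140, sum2=110
  after byte 2 (C6): sum1=83, sum2=193
  after byte 3 (27): sum1=122, sum2=60
Checksum = sum2·256 + sum1 = 60·256 + 122 = 15482 = 0x3C7A.

3C7A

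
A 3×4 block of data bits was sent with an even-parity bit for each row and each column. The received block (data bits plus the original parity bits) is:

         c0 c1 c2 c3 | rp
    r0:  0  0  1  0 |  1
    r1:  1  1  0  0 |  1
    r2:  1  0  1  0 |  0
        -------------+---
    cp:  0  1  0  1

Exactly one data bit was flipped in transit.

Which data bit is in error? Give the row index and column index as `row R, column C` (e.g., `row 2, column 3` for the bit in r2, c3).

row 1, column 3

Recompute each row's even parity and compare to rp:
  r0: data parity 1, sent rp 1 → ok
  r1: data parity 0, sent rp 1 → mismatch
  r2: data parity 0, sent rp 0 → ok
Recompute each column's even parity and compare to cp:
  c0: data parity 0, sent cp 0 → ok
  c1: data parity 1, sent cp 1 → ok
  c2: data parity 0, sent cp 0 → ok
  c3: data parity 0, sent cp 1 → mismatch
Exactly one row (r1) and one column (c3) fail → the flipped bit is at their intersection.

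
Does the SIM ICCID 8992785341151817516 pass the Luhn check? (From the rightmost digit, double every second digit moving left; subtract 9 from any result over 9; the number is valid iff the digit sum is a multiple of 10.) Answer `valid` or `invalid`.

valid

From the right, keep odd positions and double even positions (subtract 9 from any doubled value over 9):
  doubled (positions 2,4,...): 2 5 7 1 2 6 7 4 9 → sum 43
  kept (positions 1,3,...): 6 5 1 1 1 4 5 7 9 8 → sum 47
Total = 90.
90 mod 10 = 0, so the number is valid.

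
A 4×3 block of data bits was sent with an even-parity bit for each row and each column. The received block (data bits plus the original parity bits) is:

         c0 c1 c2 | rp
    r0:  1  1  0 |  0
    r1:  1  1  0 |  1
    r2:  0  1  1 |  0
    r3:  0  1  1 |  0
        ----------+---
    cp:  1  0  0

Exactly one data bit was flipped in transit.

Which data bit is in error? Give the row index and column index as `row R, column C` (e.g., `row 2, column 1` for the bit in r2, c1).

row 1, column 0

Recompute each row's even parity and compare to rp:
  r0: data parity 0, sent rp 0 → ok
  r1: data parity 0, sent rp 1 → mismatch
  r2: data parity 0, sent rp 0 → ok
  r3: data parity 0, sent rp 0 → ok
Recompute each column's even parity and compare to cp:
  c0: data parity 0, sent cp 1 → mismatch
  c1: data parity 0, sent cp 0 → ok
  c2: data parity 0, sent cp 0 → ok
Exactly one row (r1) and one column (c0) fail → the flipped bit is at their intersection.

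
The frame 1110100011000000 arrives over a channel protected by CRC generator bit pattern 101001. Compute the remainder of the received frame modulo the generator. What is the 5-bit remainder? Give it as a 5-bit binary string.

Modulo-2 division of 1110100011000000 by 101001:
  pos 0: 111010 XOR 101001 = 010011
  pos 1: 100110 XOR 101001 = 001111
  pos 3: 111101 XOR 101001 = 010100
  pos 4: 101001 XOR 101001 = 000000
Remainder = 00000 (zero — the frame passes the CRC check).

00000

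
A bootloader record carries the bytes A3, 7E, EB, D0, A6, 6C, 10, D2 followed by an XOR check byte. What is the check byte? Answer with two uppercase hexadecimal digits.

XOR the bytes together:
  start with 0xA3
  0xA3 ⊕ 0x7E = 0xDD
  0xDD ⊕ 0xEB = 0x36
  0x36 ⊕ 0xD0 = 0xE6
  0xE6 ⊕ 0xA6 = 0x40
  0x40 ⊕ 0x6C = 0x2C
  0x2C ⊕ 0x10 = 0x3C
  0x3C ⊕ 0xD2 = 0xEE

EE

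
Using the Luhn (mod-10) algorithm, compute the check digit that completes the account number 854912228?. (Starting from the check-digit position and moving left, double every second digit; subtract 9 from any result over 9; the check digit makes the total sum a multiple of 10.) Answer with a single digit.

Partial digits right→left: 8 2 2 2 1 9 4 5 8
Double every second digit counting from the check-digit position (so the 1st, 3rd, 5th, ... of the partial from the right).
  doubled (with −9 where >9): 7 4 2 8 7 → sum 28
  kept as-is: 2 2 9 5 → sum 18
Total = 28 + 18 = 46.
Check digit = (10 − (46 mod 10)) mod 10 = 4.

4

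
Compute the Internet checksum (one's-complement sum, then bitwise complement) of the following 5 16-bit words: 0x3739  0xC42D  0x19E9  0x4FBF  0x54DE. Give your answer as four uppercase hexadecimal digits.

One's-complement addition (fold any carry out of bit 15 back into bit 0):
  0x3739 + 0xC42D = 0x0FB66
  0xFB66 + 0x19E9 = 0x1154F → wrap carry → 0x1550
  0x1550 + 0x4FBF = 0x0650F
  0x650F + 0x54DE = 0x0B9ED
One's-complement sum = 0xB9ED.
Checksum = ~0xB9ED & 0xFFFF = 0x4612.

4612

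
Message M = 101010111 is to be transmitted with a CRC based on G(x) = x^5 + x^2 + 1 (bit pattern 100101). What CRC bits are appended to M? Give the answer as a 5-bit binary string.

11010

Append 5 zeros: 10101011100000. Divide by 100101 (XOR where the leading bit is 1):
  pos 0: 101010 XOR 100101 = 001111
  pos 2: 111111 XOR 100101 = 011010
  pos 3: 110101 XOR 100101 = 010000
  pos 4: 100000 XOR 100101 = 000101
  pos 7: 101000 XOR 100101 = 001101
Remainder (last 5 bits) = 11010. This is the CRC / FCS.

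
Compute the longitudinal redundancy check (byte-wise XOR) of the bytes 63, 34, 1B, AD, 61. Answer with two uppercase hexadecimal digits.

80

XOR the bytes together:
  start with 0x63
  0x63 ⊕ 0x34 = 0x57
  0x57 ⊕ 0x1B = 0x4C
  0x4C ⊕ 0xAD = 0xE1
  0xE1 ⊕ 0x61 = 0x80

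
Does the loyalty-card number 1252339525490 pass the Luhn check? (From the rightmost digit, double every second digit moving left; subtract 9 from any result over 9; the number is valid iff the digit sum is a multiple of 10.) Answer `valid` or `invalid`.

invalid

From the right, keep odd positions and double even positions (subtract 9 from any doubled value over 9):
  doubled (positions 2,4,...): 9 1 1 6 4 4 → sum 25
  kept (positions 1,3,...): 0 4 2 9 3 5 1 → sum 24
Total = 49.
49 mod 10 = 9, so the number is invalid.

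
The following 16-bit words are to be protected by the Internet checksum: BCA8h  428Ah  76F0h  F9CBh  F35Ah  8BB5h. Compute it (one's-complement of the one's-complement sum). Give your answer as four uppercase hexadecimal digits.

1100

One's-complement addition (fold any carry out of bit 15 back into bit 0):
  0xBCA8 + 0x428A = 0x0FF32
  0xFF32 + 0x76F0 = 0x17622 → wrap carry → 0x7623
  0x7623 + 0xF9CB = 0x16FEE → wrap carry → 0x6FEF
  0x6FEF + 0xF35A = 0x16349 → wrap carry → 0x634A
  0x634A + 0x8BB5 = 0x0EEFF
One's-complement sum = 0xEEFF.
Checksum = ~0xEEFF & 0xFFFF = 0x1100.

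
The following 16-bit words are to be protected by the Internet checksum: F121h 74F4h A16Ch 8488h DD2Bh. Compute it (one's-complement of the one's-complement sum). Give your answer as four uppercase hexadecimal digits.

One's-complement addition (fold any carry out of bit 15 back into bit 0):
  0xF121 + 0x74F4 = 0x16615 → wrap carry → 0x6616
  0x6616 + 0xA16C = 0x10782 → wrap carry → 0x0783
  0x0783 + 0x8488 = 0x08C0B
  0x8C0B + 0xDD2B = 0x16936 → wrap carry → 0x6937
One's-complement sum = 0x6937.
Checksum = ~0x6937 & 0xFFFF = 0x96C8.

96C8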